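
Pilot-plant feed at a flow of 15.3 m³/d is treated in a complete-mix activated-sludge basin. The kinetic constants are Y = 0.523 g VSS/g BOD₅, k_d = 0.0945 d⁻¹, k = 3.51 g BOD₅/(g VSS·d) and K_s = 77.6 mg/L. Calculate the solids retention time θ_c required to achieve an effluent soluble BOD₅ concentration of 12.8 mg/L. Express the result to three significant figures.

At the target effluent, Y k S/(K_s+S) = 0.523×3.51×12.8/90.40 = 0.2599 d⁻¹.
θ_c = 1/(μ − k_d) = 1/(0.2599 − 0.0945) = 1/0.1654 = 6.045 d.

θ_c ≈ 6.04 d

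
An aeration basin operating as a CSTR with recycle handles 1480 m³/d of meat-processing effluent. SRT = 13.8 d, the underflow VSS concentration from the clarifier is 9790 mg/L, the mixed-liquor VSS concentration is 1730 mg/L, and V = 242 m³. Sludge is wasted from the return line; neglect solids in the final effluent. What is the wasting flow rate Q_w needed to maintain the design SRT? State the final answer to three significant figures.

Q_w ≈ 3.10 m³/d

Q_w = (V·X)/(θ_c X_r) = 242.0 × 1730 / (13.8 × 9790) = 3.099 m³/d.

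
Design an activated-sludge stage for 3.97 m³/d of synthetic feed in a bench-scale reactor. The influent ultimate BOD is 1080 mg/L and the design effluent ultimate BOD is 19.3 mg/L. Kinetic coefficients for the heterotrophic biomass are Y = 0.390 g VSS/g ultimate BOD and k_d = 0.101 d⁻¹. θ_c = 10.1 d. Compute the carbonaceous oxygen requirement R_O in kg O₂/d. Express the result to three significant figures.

R_O ≈ 3.06 kg O₂/d

Observed yield with endogenous decay: Y_obs = Y / (1 + k_d·θ_c) = 0.390 / (1 + 0.101 × 10.1) = 0.390 / 2.020 = 0.1931 g VSS/g ultimate BOD.
Q·(S₀ − S) = 3.97 × (1080 − 19.3) × 10⁻³ = 4.211 kg/d removed.
Net sludge production P_X = 0.1931 × 4.211 = 0.8130 kg VSS/d.
R_O = Q·ΔS − 1.42 P_X = 4.211 − 1.154 = 3.057 kg O₂/d.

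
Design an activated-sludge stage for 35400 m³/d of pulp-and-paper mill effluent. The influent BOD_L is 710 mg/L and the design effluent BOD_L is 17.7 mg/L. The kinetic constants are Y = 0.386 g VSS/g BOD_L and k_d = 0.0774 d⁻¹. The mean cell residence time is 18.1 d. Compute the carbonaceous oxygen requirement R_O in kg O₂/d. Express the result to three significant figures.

R_O ≈ 18900 kg O₂/d

The observed yield is Y_obs = Y/(1 + k_d·θ_c) = 0.386 / (1 + 0.0774 × 18.1) = 0.386 / 2.401 = 0.1608 g VSS per g BOD_L removed.
Substrate removed = Q·(S₀ − S) = 35400 m³/d × (710 − 17.7) g/m³ = 2.45×10^7 g/d = 24507 kg/d.
Biomass synthesised: P_X = Y_obs × 24507 = 3940 kg VSS/d.
R_O = Q·(S₀ − S) − 1.42·P_X = 24507 − 1.42 × 3940 = 18913 kg O₂/d.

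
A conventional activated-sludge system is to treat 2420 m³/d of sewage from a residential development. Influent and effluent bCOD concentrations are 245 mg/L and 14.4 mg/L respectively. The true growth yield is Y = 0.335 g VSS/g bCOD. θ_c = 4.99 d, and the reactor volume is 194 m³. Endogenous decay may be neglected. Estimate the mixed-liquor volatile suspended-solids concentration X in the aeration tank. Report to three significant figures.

From V·X = Y·Q·(S₀ − S)·θ_c (decay neglected): X = 0.335 × 2420 × (245 − 14.4) × 4.99 / 194 = 4809 mg/L.

X ≈ 4810 mg/L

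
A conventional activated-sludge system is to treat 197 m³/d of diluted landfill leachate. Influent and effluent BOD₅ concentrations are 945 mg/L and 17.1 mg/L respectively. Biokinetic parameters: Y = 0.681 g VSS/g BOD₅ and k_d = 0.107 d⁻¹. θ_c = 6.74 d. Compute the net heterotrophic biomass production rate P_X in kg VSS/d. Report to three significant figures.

Observed yield with endogenous decay: Y_obs = Y / (1 + k_d·θ_c) = 0.681 / (1 + 0.107 × 6.74) = 0.681 / 1.721 = 0.3957 g VSS/g BOD₅.
ΔS = 945 − 17.1 = 927.9 mg/L, so the substrate removal rate is 197 × 927.9/1000 = 182.8 kg BOD₅/d.
So the net sludge growth is P_X = 0.3957 × 182.8 = 72.32 kg VSS/d.

P_X ≈ 72.3 kg VSS/d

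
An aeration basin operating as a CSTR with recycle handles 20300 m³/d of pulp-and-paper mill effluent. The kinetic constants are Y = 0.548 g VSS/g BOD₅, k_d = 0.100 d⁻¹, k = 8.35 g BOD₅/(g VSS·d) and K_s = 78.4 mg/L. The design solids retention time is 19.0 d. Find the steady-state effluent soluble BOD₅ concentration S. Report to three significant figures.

S ≈ 2.71 mg/L

From the Monod/SRT balance for a CMAS, S = K_s·(1+k_d θ_c)/[θ_c·(Y k − k_d) − 1] = 78.4 × (1 + 0.100 × 19.0) / [19.0 × (0.548 × 8.35 − 0.100) − 1] = 227.4 / 84.04 = 2.705 mg/L.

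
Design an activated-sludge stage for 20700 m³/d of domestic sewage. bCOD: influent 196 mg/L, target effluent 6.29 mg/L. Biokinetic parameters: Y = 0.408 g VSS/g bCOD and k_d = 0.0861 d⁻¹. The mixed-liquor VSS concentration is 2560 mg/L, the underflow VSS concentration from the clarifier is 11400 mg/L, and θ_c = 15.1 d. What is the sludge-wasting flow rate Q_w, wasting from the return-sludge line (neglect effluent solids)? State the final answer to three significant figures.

Steady-state biomass mass balance: V·X·(1 + k_d·θ_c) = Y·Q·(S₀ − S)·θ_c, so V = 0.408 × 20700 × (196 − 6.29) × 15.1 / [2560 × (1 + 0.0861 × 15.1)] = 2.42×10^7 / 5888 = 4109 m³.
θ_c = V·X/(Q_w·X_r) when wasting from the recycle, so Q_w = V·X/(θ_c·X_r) = 4109 × 2560 / (15.1 × 11400) = 61.10 m³/d.

Q_w ≈ 61.1 m³/d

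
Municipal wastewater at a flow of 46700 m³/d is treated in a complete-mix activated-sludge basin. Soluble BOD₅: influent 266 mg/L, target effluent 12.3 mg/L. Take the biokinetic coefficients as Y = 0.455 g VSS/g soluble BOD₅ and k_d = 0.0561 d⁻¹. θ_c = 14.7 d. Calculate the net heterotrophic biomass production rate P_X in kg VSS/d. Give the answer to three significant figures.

P_X ≈ 2950 kg VSS/d

Y_obs = Y / (1 + k_d θ_c) = 0.455 / (1 + 0.0561 × 14.7) = 0.455 / 1.825 = 0.2494.
ΔS = 266 − 12.3 = 253.7 mg/L, so the substrate removal rate is 46700 × 253.7/1000 = 11848 kg soluble BOD₅/d.
Biomass produced: P_X = Y_obs·Q·ΔS = 0.2494 × 11848 ≈ 2954 kg VSS/d.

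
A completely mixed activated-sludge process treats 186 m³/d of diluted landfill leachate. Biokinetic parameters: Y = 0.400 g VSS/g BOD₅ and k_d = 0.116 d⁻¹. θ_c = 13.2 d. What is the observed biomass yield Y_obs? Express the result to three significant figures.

Y_obs ≈ 0.158 g VSS/g BOD₅

The observed yield is Y_obs = Y/(1 + k_d·θ_c) = 0.400 / (1 + 0.116 × 13.2) = 0.400 / 2.531 = 0.1580 g VSS per g BOD₅ removed.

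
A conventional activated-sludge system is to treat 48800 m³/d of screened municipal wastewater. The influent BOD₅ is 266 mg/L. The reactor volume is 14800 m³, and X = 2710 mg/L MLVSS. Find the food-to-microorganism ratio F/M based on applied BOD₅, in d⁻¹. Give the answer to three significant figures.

F/M = Q·S₀ / (V·X) = 48800 × 266 / (14800 × 2710) = 0.3236 g BOD₅·(g VSS·d)⁻¹.

F/M ≈ 0.324 d⁻¹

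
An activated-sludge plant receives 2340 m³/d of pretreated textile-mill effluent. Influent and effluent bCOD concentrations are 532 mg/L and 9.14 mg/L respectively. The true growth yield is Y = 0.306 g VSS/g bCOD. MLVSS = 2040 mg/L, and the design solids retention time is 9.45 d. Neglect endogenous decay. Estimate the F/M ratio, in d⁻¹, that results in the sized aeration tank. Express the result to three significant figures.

With k_d = 0 the design equation reduces to V = Y Q (S₀−S) θ_c / X = 0.306 × 2340 × (532 − 9.14) × 9.45 / 2040 = 1734 m³.
F/M = Q·S₀ / (V·X) = 2340 × 532 / (1734 × 2040) = 0.3519 g bCOD·(g VSS·d)⁻¹.

F/M ≈ 0.352 d⁻¹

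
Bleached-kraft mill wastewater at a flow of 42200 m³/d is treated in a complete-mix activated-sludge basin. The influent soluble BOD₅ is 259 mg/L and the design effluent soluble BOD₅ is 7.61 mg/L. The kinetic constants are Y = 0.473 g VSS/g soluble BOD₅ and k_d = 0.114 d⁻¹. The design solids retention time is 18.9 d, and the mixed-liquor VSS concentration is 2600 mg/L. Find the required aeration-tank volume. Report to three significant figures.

Rearranging the biomass balance for a CMAS with decay, V = Y·Q·ΔS·θ_c / [X·(1+k_d θ_c)] = 0.473 × 42200 × (259 − 7.61) × 18.9 / [2600 × (1 + 0.114 × 18.9)] = 9.48×10^7 / 8202 = 11563 m³.

V ≈ 11600 m³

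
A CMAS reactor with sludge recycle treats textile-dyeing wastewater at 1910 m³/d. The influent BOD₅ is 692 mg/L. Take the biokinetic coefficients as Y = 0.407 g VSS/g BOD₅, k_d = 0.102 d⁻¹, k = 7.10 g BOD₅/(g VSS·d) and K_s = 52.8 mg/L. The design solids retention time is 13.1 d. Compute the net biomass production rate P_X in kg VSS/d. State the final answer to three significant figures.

From the Monod/SRT balance for a CMAS, S = K_s·(1+k_d θ_c)/[θ_c·(Y k − k_d) − 1] = 52.8 × (1 + 0.102 × 13.1) / [13.1 × (0.407 × 7.10 − 0.102) − 1] = 123.4 / 35.52 = 3.473 mg/L.
The observed yield is Y_obs = Y/(1 + k_d·θ_c) = 0.407 / (1 + 0.102 × 13.1) = 0.407 / 2.336 = 0.1742 g VSS per g BOD₅ removed.
Substrate removed = Q·(S₀ − S) = 1910 m³/d × (692 − 3.47) g/m³ = 1.32×10^6 g/d = 1315 kg/d.
P_X = Y_obs · Q(S₀ − S) = 0.1742 × 1315 = 229.1 kg VSS/d.

P_X ≈ 229 kg VSS/d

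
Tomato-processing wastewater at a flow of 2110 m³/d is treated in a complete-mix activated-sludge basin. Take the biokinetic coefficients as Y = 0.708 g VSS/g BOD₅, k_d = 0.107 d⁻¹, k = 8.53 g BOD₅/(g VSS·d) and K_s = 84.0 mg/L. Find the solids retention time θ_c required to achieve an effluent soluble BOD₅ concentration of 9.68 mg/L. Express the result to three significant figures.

At the target effluent, Y k S/(K_s+S) = 0.708×8.53×9.68/93.68 = 0.6240 d⁻¹.
Then 1/θ_c = μ − k_d = 0.6240 − 0.107 = 0.5170 d⁻¹, giving θ_c = 1.934 d.

θ_c ≈ 1.93 d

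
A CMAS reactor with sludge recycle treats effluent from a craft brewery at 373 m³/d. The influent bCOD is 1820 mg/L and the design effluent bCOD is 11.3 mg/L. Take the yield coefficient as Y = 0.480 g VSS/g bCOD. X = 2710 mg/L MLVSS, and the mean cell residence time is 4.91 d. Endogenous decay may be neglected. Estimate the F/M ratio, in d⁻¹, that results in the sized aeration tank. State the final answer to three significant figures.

Biomass mass balance (decay neglected): V·X = Y·Q·(S₀ − S)·θ_c, so V = 0.480 × 373 × (1820 − 11.3) × 4.91 / 2710 = 586.7 m³.
Food-to-microorganism ratio F/M = Q S₀ / (V X) = 373 × 1820 / (586.7 × 2710) = 0.4270 d⁻¹.

F/M ≈ 0.427 d⁻¹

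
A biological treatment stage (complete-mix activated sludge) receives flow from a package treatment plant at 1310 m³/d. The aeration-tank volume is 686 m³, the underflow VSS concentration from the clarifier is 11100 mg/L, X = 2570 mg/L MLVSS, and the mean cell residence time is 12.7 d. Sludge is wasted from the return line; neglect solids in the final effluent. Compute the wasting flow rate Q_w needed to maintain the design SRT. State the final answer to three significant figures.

Q_w = (V·X)/(θ_c X_r) = 686.0 × 2570 / (12.7 × 11100) = 12.51 m³/d.

Q_w ≈ 12.5 m³/d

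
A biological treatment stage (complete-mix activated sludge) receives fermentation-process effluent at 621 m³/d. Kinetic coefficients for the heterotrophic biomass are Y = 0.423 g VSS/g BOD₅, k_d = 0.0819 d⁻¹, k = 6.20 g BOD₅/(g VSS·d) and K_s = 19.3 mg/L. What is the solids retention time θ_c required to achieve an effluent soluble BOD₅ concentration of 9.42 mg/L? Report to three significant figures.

From 1/θ_c = Y·k·S/(K_s + S) − k_d: Y·k·S/(K_s+S) = 0.423 × 6.20 × 9.42 / (19.3 + 9.42) = 0.8602 d⁻¹.
Then 1/θ_c = μ − k_d = 0.8602 − 0.0819 = 0.7783 d⁻¹, giving θ_c = 1.285 d.

θ_c ≈ 1.28 d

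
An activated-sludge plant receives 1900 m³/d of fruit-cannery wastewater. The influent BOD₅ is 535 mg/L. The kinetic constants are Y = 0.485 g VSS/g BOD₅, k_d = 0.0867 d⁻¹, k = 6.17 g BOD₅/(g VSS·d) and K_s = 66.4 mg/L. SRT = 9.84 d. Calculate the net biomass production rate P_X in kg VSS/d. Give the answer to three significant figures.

P_X ≈ 264 kg VSS/d

Effluent substrate depends only on kinetics and SRT: S = K_s(1 + k_d θ_c) / [θ_c(Yk − k_d) − 1] = 66.4 × (1 + 0.0867 × 9.84) / [9.84 × (0.485 × 6.17 − 0.0867) − 1] = 123.0 / 27.59 = 4.459 mg/L.
Correct the yield for decay: Y_obs = Y/(1 + k_d θ_c) = 0.485 / (1 + 0.0867 × 9.84) = 0.485 / 1.853 = 0.2617.
Mass of BOD₅ removed per day: Q(S₀ − S) = 1900 × 530.5 g/m³ = 1008 kg/d.
P_X = Y_obs · Q(S₀ − S) = 0.2617 × 1008 = 263.8 kg VSS/d.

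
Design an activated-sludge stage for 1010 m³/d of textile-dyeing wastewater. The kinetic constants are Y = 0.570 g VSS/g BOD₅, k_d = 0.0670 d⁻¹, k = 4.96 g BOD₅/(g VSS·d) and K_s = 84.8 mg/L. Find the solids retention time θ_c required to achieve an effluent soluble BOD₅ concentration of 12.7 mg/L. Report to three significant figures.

θ_c ≈ 3.32 d

From 1/θ_c = Y·k·S/(K_s + S) − k_d: Y·k·S/(K_s+S) = 0.570 × 4.96 × 12.7 / (84.8 + 12.7) = 0.3683 d⁻¹.
Then 1/θ_c = μ − k_d = 0.3683 − 0.0670 = 0.3013 d⁻¹, giving θ_c = 3.319 d.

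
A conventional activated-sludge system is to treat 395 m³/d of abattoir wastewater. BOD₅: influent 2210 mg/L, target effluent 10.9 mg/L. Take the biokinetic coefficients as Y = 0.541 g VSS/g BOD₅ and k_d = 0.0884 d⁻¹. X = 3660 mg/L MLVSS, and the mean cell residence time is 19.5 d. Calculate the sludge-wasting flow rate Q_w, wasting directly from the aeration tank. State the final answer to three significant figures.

Q_w ≈ 47.1 m³/d

Rearranging the biomass balance for a CMAS with decay, V = Y·Q·ΔS·θ_c / [X·(1+k_d θ_c)] = 0.541 × 395 × (2210 − 10.9) × 19.5 / [3660 × (1 + 0.0884 × 19.5)] = 9.16×10^6 / 9969 = 919.2 m³.
With mixed-liquor wasting, θ_c = V/Q_w, so Q_w = V/θ_c = 919.2/19.5 = 47.14 m³/d.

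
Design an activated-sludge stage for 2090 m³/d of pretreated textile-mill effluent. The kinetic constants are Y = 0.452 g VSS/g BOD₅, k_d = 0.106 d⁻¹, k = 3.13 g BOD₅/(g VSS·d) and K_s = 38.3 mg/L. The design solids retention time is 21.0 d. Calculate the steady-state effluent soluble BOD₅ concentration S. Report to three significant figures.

S ≈ 4.67 mg/L

Effluent substrate depends only on kinetics and SRT: S = K_s(1 + k_d θ_c) / [θ_c(Yk − k_d) − 1] = 38.3 × (1 + 0.106 × 21.0) / [21.0 × (0.452 × 3.13 − 0.106) − 1] = 123.6 / 26.48 = 4.665 mg/L.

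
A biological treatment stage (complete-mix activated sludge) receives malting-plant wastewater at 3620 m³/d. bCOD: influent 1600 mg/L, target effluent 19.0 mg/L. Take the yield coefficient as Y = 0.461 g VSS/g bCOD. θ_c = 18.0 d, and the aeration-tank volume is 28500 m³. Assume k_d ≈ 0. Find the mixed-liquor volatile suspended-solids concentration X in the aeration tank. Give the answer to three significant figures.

X = Y·Q·ΔS·θ_c / V = 0.461 × 3620 × (1600 − 19.0) × 18.0 / 28500 = 1666 mg/L.

X ≈ 1670 mg/L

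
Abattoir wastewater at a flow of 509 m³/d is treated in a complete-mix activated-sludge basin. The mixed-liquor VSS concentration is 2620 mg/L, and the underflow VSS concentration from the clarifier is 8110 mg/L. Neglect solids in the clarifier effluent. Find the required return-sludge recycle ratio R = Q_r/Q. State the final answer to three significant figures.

R = Q_r/Q = X/(X_r − X) = 2620 / (8110 − 2620) = 0.4772.

R ≈ 0.477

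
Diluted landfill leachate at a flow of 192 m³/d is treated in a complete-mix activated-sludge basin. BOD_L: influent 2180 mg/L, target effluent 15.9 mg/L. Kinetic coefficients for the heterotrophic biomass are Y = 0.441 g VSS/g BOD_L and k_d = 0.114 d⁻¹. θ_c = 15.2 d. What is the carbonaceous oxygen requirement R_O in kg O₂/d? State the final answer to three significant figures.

R_O ≈ 320 kg O₂/d

The observed yield is Y_obs = Y/(1 + k_d·θ_c) = 0.441 / (1 + 0.114 × 15.2) = 0.441 / 2.733 = 0.1614 g VSS per g BOD_L removed.
Q·(S₀ − S) = 192 × (2180 − 15.9) × 10⁻³ = 415.5 kg/d removed.
P_X = Y_obs·Q·(S₀ − S) = 0.1614 × 415.5 = 67.05 kg VSS/d.
Carbonaceous O₂ demand = substrate oxidised − cell-mass equivalent = 415.5 − 1.42 × 67.05 = 320.3 kg O₂/d.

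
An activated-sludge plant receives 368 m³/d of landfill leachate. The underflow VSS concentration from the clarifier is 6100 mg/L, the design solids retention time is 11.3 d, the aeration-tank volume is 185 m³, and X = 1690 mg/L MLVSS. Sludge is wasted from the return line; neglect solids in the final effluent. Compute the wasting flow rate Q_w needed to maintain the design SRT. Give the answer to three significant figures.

θ_c = V·X/(Q_w·X_r) when wasting from the recycle, so Q_w = V·X/(θ_c·X_r) = 185.0 × 1690 / (11.3 × 6100) = 4.536 m³/d.

Q_w ≈ 4.54 m³/d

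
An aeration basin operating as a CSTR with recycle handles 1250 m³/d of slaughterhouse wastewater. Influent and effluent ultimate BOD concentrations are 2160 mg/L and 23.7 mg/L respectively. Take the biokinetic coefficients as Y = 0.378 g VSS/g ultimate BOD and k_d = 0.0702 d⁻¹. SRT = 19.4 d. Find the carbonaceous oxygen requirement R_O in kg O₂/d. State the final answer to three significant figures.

R_O ≈ 2060 kg O₂/d

Y_obs = Y / (1 + k_d θ_c) = 0.378 / (1 + 0.0702 × 19.4) = 0.378 / 2.362 = 0.1600.
ΔS = 2160 − 23.7 = 2136 mg/L, so the substrate removal rate is 1250 × 2136/1000 = 2670 kg ultimate BOD/d.
P_X = Y_obs·Q·(S₀ − S) = 0.1600 × 2670 = 427.4 kg VSS/d.
R_O = Q·ΔS − 1.42 P_X = 2670 − 606.9 = 2064 kg O₂/d.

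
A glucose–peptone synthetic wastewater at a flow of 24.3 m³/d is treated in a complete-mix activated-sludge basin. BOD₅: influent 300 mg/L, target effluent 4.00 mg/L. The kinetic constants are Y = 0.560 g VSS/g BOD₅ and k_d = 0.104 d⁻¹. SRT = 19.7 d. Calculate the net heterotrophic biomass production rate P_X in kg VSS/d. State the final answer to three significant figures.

P_X ≈ 1.32 kg VSS/d

The observed yield is Y_obs = Y/(1 + k_d·θ_c) = 0.560 / (1 + 0.104 × 19.7) = 0.560 / 3.049 = 0.1837 g VSS per g BOD₅ removed.
Q·(S₀ − S) = 24.3 × (300 − 4.00) × 10⁻³ = 7.193 kg/d removed.
Net biomass production P_X = Y_obs × Q·(S₀ − S) = 0.1837 × 7.193 = 1.321 kg VSS/d.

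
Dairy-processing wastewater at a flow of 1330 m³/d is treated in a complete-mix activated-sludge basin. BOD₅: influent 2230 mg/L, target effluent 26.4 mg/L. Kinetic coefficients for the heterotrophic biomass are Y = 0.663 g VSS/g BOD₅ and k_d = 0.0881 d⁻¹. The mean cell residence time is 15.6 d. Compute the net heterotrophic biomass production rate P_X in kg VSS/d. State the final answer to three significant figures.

P_X ≈ 818 kg VSS/d

Correct the yield for decay: Y_obs = Y/(1 + k_d θ_c) = 0.663 / (1 + 0.0881 × 15.6) = 0.663 / 2.374 = 0.2792.
Substrate removed = Q·(S₀ − S) = 1330 m³/d × (2230 − 26.4) g/m³ = 2.93×10^6 g/d = 2931 kg/d.
So the net sludge growth is P_X = 0.2792 × 2931 = 818.4 kg VSS/d.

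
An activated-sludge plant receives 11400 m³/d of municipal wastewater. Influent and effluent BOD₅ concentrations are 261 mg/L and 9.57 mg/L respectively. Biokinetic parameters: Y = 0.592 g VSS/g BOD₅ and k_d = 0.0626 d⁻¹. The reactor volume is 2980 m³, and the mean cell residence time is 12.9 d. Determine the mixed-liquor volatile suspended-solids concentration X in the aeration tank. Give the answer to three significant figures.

X ≈ 4060 mg/L

From V·X·(1 + k_d·θ_c) = Y·Q·(S₀ − S)·θ_c: X = 0.592 × 11400 × (261 − 9.57) × 12.9 / [2980 × (1 + 0.0626 × 12.9)] = 4064 mg/L.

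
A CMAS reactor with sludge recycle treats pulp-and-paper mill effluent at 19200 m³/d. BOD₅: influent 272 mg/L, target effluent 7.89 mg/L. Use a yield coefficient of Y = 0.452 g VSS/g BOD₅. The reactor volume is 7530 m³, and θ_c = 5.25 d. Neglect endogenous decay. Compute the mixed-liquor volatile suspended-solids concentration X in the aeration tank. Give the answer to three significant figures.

X ≈ 1600 mg/L

From V·X = Y·Q·(S₀ − S)·θ_c (decay neglected): X = 0.452 × 19200 × (272 − 7.89) × 5.25 / 7530 = 1598 mg/L.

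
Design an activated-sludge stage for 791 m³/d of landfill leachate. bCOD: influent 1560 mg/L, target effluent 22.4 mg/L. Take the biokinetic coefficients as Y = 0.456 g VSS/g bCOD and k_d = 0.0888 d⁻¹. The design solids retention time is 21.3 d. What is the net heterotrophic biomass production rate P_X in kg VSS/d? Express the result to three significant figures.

P_X ≈ 192 kg VSS/d

Correct the yield for decay: Y_obs = Y/(1 + k_d θ_c) = 0.456 / (1 + 0.0888 × 21.3) = 0.456 / 2.891 = 0.1577.
ΔS = 1560 − 22.4 = 1538 mg/L, so the substrate removal rate is 791 × 1538/1000 = 1216 kg bCOD/d.
Net biomass production P_X = Y_obs × Q·(S₀ − S) = 0.1577 × 1216 = 191.8 kg VSS/d.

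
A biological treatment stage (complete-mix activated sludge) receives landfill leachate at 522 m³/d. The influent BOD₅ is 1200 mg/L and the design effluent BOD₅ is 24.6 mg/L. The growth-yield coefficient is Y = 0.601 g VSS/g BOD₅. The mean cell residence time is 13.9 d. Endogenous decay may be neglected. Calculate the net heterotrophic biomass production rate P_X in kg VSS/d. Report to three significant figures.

P_X ≈ 369 kg VSS/d

No decay correction is needed, so Y_obs = Y = 0.601.
Substrate removed = Q·(S₀ − S) = 522 m³/d × (1200 − 24.6) g/m³ = 6.14×10^5 g/d = 613.6 kg/d.
Net biomass production P_X = Y_obs × Q·(S₀ − S) = 0.6010 × 613.6 = 368.7 kg VSS/d.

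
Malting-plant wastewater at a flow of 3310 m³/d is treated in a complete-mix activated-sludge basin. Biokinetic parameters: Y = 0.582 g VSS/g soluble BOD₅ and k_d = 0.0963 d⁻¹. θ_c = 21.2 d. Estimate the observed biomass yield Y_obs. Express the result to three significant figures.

Y_obs ≈ 0.191 g VSS/g soluble BOD₅

Y_obs = Y / (1 + k_d θ_c) = 0.582 / (1 + 0.0963 × 21.2) = 0.582 / 3.042 = 0.1913.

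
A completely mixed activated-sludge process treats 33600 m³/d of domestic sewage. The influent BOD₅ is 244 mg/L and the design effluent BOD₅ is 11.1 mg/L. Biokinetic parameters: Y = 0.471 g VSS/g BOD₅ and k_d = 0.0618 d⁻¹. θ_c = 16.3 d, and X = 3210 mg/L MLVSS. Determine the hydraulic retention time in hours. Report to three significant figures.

τ ≈ 6.66 h

From the SRT design equation V = Y Q (S₀−S) θ_c / [X (1 + k_d θ_c)] = 0.471 × 33600 × (244 − 11.1) × 16.3 / [3210 × (1 + 0.0618 × 16.3)] = 6.01×10^7 / 6444 = 9324 m³.
Hydraulic retention time τ = V/Q = 9324 / 33600 = 0.2775 d = 6.660 h.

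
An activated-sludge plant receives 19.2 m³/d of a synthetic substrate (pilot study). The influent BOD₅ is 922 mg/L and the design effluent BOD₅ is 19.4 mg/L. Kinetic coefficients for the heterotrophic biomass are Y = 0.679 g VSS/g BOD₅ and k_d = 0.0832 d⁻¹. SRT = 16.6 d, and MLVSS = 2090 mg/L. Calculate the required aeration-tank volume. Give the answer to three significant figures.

Steady-state biomass mass balance: V·X·(1 + k_d·θ_c) = Y·Q·(S₀ − S)·θ_c, so V = 0.679 × 19.2 × (922 − 19.4) × 16.6 / [2090 × (1 + 0.0832 × 16.6)] = 1.95×10^5 / 4977 = 39.25 m³.

V ≈ 39.3 m³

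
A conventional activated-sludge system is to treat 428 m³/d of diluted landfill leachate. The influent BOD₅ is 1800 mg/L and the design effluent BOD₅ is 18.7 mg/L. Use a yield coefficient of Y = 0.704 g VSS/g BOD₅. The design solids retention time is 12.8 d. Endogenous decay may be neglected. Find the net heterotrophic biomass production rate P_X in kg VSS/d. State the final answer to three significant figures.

Since k_d ≈ 0, Y_obs = Y = 0.704 g VSS/g BOD₅.
Mass of BOD₅ removed per day: Q(S₀ − S) = 428 × 1781 g/m³ = 762.4 kg/d.
P_X = Y_obs · Q(S₀ − S) = 0.7040 × 762.4 = 536.7 kg VSS/d.

P_X ≈ 537 kg VSS/d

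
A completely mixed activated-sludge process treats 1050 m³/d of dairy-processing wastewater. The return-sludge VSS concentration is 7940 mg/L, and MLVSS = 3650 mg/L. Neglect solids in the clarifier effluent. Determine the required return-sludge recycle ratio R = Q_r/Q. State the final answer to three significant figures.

R ≈ 0.851

Mass balance around the secondary clarifier (neglecting effluent solids): R = X / (X_r − X) = 3650 / (7940 − 3650) = 0.8508.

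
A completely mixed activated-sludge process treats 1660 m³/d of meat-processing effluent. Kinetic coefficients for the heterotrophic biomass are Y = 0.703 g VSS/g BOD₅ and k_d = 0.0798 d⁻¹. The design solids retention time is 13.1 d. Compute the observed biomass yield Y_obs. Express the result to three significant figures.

Y_obs ≈ 0.344 g VSS/g BOD₅

Y_obs = Y / (1 + k_d θ_c) = 0.703 / (1 + 0.0798 × 13.1) = 0.703 / 2.045 = 0.3437.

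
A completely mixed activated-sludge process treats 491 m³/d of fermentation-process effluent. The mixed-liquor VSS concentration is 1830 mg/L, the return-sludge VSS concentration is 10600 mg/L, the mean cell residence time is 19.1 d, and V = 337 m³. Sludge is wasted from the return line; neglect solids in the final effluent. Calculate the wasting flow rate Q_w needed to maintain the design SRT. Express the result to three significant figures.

Wasting from the return line (neglecting effluent solids): Q_w = V·X / (θ_c·X_r) = 337.0 × 1830 / (19.1 × 10600) = 3.046 m³/d.

Q_w ≈ 3.05 m³/d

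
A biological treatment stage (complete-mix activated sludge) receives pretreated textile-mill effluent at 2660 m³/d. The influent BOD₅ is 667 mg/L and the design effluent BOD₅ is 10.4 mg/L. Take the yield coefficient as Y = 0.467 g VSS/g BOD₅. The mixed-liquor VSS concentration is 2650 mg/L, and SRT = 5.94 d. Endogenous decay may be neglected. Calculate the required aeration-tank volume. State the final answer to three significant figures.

With k_d = 0 the design equation reduces to V = Y Q (S₀−S) θ_c / X = 0.467 × 2660 × (667 − 10.4) × 5.94 / 2650 = 1828 m³.

V ≈ 1830 m³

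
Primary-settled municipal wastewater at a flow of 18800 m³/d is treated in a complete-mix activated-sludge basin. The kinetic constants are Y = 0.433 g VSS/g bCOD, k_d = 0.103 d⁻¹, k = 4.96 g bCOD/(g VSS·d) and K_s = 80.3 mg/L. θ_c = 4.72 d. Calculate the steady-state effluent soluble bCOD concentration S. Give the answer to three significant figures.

Effluent substrate depends only on kinetics and SRT: S = K_s(1 + k_d θ_c) / [θ_c(Yk − k_d) − 1] = 80.3 × (1 + 0.103 × 4.72) / [4.72 × (0.433 × 4.96 − 0.103) − 1] = 119.3 / 8.651 = 13.79 mg/L.

S ≈ 13.8 mg/L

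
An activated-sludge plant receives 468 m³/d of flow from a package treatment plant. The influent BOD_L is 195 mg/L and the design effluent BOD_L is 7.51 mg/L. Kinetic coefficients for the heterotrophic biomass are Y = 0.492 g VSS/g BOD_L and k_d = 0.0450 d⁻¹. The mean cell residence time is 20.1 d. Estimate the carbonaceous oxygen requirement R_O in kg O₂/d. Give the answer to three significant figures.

R_O ≈ 55.6 kg O₂/d

Correct the yield for decay: Y_obs = Y/(1 + k_d θ_c) = 0.492 / (1 + 0.0450 × 20.1) = 0.492 / 1.905 = 0.2583.
ΔS = 195 − 7.51 = 187.5 mg/L, so the substrate removal rate is 468 × 187.5/1000 = 87.75 kg BOD_L/d.
P_X = Y_obs·Q·(S₀ − S) = 0.2583 × 87.75 = 22.67 kg VSS/d.
Carbonaceous O₂ demand = substrate oxidised − cell-mass equivalent = 87.75 − 1.42 × 22.67 = 55.56 kg O₂/d.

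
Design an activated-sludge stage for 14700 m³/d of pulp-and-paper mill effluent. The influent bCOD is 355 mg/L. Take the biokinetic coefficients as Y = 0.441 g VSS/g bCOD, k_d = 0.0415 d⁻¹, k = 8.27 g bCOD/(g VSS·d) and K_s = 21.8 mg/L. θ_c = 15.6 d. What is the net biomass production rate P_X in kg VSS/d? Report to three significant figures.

For a completely mixed reactor with recycle the Lawrence–McCarty relation gives S = K_s·(1 + k_d·θ_c) / [θ_c·(Y·k − k_d) − 1] = 21.8 × (1 + 0.0415 × 15.6) / [15.6 × (0.441 × 8.27 − 0.0415) − 1] = 35.91 / 55.25 = 0.6501 mg/L.
Correct the yield for decay: Y_obs = Y/(1 + k_d θ_c) = 0.441 / (1 + 0.0415 × 15.6) = 0.441 / 1.647 = 0.2677.
Q·(S₀ − S) = 14700 × (355 − 0.650) × 10⁻³ = 5209 kg/d removed.
Biomass produced: P_X = Y_obs·Q·ΔS = 0.2677 × 5209 ≈ 1394 kg VSS/d.

P_X ≈ 1390 kg VSS/d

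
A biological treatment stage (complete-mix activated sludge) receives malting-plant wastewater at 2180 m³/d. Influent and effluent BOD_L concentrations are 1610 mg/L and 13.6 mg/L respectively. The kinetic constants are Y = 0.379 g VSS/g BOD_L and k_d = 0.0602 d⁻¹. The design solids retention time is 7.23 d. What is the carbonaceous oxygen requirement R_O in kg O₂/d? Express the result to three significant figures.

Y_obs = Y / (1 + k_d θ_c) = 0.379 / (1 + 0.0602 × 7.23) = 0.379 / 1.435 = 0.2641.
ΔS = 1610 − 13.6 = 1596 mg/L, so the substrate removal rate is 2180 × 1596/1000 = 3480 kg BOD_L/d.
Net sludge production P_X = 0.2641 × 3480 = 919.0 kg VSS/d.
R_O = Q·(S₀ − S) − 1.42·P_X = 3480 − 1.42 × 919.0 = 2175 kg O₂/d.

R_O ≈ 2180 kg O₂/d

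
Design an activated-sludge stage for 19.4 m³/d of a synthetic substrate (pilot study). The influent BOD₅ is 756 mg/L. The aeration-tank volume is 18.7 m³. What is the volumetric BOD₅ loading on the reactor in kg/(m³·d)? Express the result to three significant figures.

L_v ≈ 0.784 kg BOD₅/(m³·d)

L_v = Q S₀ / V = 19.4 × 756 × 10⁻³ / 18.70 = 0.7843 kg/(m³·d).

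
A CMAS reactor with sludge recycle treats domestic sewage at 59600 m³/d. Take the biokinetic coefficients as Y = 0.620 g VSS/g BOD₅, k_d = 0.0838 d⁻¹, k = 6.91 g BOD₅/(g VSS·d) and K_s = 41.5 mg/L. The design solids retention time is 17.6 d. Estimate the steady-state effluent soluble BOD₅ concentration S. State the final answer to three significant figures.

From the Monod/SRT balance for a CMAS, S = K_s·(1+k_d θ_c)/[θ_c·(Y k − k_d) − 1] = 41.5 × (1 + 0.0838 × 17.6) / [17.6 × (0.620 × 6.91 − 0.0838) − 1] = 102.7 / 72.93 = 1.408 mg/L.

S ≈ 1.41 mg/L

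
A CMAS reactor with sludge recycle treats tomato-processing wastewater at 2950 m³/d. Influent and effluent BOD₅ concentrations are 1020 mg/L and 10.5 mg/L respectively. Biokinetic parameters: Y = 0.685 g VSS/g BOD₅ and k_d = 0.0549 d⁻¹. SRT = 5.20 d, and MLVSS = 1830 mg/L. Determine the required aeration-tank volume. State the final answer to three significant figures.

V ≈ 4510 m³

Steady-state biomass mass balance: V·X·(1 + k_d·θ_c) = Y·Q·(S₀ − S)·θ_c, so V = 0.685 × 2950 × (1020 − 10.5) × 5.20 / [1830 × (1 + 0.0549 × 5.20)] = 1.06×10^7 / 2352 = 4509 m³.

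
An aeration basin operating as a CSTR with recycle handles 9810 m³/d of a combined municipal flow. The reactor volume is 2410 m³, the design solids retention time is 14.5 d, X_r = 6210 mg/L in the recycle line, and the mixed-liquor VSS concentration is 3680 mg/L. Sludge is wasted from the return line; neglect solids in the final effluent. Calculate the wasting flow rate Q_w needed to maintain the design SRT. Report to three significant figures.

θ_c = V·X/(Q_w·X_r) when wasting from the recycle, so Q_w = V·X/(θ_c·X_r) = 2410 × 3680 / (14.5 × 6210) = 98.49 m³/d.

Q_w ≈ 98.5 m³/d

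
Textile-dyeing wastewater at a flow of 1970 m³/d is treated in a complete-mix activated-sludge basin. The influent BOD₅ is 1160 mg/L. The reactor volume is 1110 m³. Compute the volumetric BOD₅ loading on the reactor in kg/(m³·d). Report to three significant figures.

Applied BOD₅ load per unit volume = Q·S₀/V = (1970 × 1160/1000)/1110 = 2.059 kg BOD₅·m⁻³·d⁻¹.

L_v ≈ 2.06 kg BOD₅/(m³·d)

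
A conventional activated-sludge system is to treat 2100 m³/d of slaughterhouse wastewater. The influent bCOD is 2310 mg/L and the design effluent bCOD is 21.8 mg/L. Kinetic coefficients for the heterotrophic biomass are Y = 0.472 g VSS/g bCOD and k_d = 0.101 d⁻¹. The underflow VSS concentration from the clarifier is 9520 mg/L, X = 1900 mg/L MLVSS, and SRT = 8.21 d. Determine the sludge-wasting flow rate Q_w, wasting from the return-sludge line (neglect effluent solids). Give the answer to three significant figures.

Q_w ≈ 130 m³/d

Steady-state biomass mass balance: V·X·(1 + k_d·θ_c) = Y·Q·(S₀ − S)·θ_c, so V = 0.472 × 2100 × (2310 − 21.8) × 8.21 / [1900 × (1 + 0.101 × 8.21)] = 1.86×10^7 / 3475 = 5358 m³.
Q_w = (V·X)/(θ_c X_r) = 5358 × 1900 / (8.21 × 9520) = 130.2 m³/d.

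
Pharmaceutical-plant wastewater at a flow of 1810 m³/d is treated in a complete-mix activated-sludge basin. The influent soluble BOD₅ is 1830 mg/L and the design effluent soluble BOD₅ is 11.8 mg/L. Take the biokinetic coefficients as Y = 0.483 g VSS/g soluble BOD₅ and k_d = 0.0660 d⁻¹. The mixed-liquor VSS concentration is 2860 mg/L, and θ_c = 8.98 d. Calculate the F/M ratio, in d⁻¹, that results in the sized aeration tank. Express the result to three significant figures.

Steady-state biomass mass balance: V·X·(1 + k_d·θ_c) = Y·Q·(S₀ − S)·θ_c, so V = 0.483 × 1810 × (1830 − 11.8) × 8.98 / [2860 × (1 + 0.0660 × 8.98)] = 1.43×10^7 / 4555 = 3134 m³.
F/M = applied load / biomass = Q·S₀/(V·X) = 1810 × 1830 / (3134 × 2860) = 0.3696 d⁻¹.

F/M ≈ 0.370 d⁻¹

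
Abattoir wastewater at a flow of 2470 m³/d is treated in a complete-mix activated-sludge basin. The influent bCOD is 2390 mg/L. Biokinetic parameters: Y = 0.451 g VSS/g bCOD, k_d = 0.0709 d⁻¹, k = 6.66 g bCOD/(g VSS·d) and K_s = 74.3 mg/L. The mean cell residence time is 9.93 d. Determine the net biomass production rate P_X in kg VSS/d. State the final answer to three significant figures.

P_X ≈ 1560 kg VSS/d

Effluent substrate depends only on kinetics and SRT: S = K_s(1 + k_d θ_c) / [θ_c(Yk − k_d) − 1] = 74.3 × (1 + 0.0709 × 9.93) / [9.93 × (0.451 × 6.66 − 0.0709) − 1] = 126.6 / 28.12 = 4.502 mg/L.
Observed yield with endogenous decay: Y_obs = Y / (1 + k_d·θ_c) = 0.451 / (1 + 0.0709 × 9.93) = 0.451 / 1.704 = 0.2647 g VSS/g bCOD.
ΔS = 2390 − 4.50 = 2386 mg/L, so the substrate removal rate is 2470 × 2386/1000 = 5892 kg bCOD/d.
Net biomass production P_X = Y_obs × Q·(S₀ − S) = 0.2647 × 5892 = 1559 kg VSS/d.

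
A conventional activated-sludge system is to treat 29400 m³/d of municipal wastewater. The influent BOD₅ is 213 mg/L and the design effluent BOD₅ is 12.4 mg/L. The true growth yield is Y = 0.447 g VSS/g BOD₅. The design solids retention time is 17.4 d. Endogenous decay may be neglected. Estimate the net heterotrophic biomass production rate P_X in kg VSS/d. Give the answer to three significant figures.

P_X ≈ 2640 kg VSS/d

Since k_d ≈ 0, Y_obs = Y = 0.447 g VSS/g BOD₅.
Mass of BOD₅ removed per day: Q(S₀ − S) = 29400 × 200.6 g/m³ = 5898 kg/d.
So the net sludge growth is P_X = 0.4470 × 5898 = 2636 kg VSS/d.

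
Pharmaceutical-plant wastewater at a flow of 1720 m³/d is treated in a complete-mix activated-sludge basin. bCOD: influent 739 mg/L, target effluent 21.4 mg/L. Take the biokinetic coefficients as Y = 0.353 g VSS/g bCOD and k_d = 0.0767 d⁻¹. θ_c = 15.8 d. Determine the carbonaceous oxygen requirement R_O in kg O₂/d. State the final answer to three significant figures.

Observed yield with endogenous decay: Y_obs = Y / (1 + k_d·θ_c) = 0.353 / (1 + 0.0767 × 15.8) = 0.353 / 2.212 = 0.1596 g VSS/g bCOD.
Mass of bCOD removed per day: Q(S₀ − S) = 1720 × 717.6 g/m³ = 1234 kg/d.
P_X = Y_obs·Q·(S₀ − S) = 0.1596 × 1234 = 197.0 kg VSS/d.
Carbonaceous O₂ demand = substrate oxidised − cell-mass equivalent = 1234 − 1.42 × 197.0 = 954.6 kg O₂/d.

R_O ≈ 955 kg O₂/d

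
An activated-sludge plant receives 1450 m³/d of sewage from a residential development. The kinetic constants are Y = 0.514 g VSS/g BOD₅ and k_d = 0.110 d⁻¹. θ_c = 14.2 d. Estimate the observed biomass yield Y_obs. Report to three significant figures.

Y_obs ≈ 0.201 g VSS/g BOD₅

Observed yield with endogenous decay: Y_obs = Y / (1 + k_d·θ_c) = 0.514 / (1 + 0.110 × 14.2) = 0.514 / 2.562 = 0.2006 g VSS/g BOD₅.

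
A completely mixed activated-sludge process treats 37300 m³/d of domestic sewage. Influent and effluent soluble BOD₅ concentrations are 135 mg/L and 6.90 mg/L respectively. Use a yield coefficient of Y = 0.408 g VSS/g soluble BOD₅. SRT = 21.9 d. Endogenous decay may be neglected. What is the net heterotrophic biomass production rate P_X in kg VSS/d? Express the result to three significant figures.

Since k_d ≈ 0, Y_obs = Y = 0.408 g VSS/g soluble BOD₅.
ΔS = 135 − 6.90 = 128.1 mg/L, so the substrate removal rate is 37300 × 128.1/1000 = 4778 kg soluble BOD₅/d.
Biomass produced: P_X = Y_obs·Q·ΔS = 0.4080 × 4778 ≈ 1949 kg VSS/d.

P_X ≈ 1950 kg VSS/d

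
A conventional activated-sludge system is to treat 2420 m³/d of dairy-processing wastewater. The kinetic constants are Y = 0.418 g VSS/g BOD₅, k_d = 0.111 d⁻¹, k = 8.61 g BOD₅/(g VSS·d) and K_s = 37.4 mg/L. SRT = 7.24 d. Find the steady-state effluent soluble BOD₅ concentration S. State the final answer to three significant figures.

For a completely mixed reactor with recycle the Lawrence–McCarty relation gives S = K_s·(1 + k_d·θ_c) / [θ_c·(Y·k − k_d) − 1] = 37.4 × (1 + 0.111 × 7.24) / [7.24 × (0.418 × 8.61 − 0.111) − 1] = 67.46 / 24.25 = 2.781 mg/L.

S ≈ 2.78 mg/L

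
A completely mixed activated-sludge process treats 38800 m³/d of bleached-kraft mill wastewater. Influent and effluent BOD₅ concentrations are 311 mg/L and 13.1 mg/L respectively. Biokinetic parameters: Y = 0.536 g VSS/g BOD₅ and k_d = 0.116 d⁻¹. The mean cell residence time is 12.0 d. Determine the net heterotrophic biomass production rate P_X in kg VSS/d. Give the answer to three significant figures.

The observed yield is Y_obs = Y/(1 + k_d·θ_c) = 0.536 / (1 + 0.116 × 12.0) = 0.536 / 2.392 = 0.2241 g VSS per g BOD₅ removed.
Mass of BOD₅ removed per day: Q(S₀ − S) = 38800 × 297.9 g/m³ = 11559 kg/d.
P_X = Y_obs · Q(S₀ − S) = 0.2241 × 11559 = 2590 kg VSS/d.

P_X ≈ 2590 kg VSS/d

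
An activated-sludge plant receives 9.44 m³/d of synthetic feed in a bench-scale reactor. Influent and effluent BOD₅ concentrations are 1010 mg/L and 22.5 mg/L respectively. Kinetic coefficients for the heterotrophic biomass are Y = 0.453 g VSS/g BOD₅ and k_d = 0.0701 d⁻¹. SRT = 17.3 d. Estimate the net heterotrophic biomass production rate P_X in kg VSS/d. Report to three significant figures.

Correct the yield for decay: Y_obs = Y/(1 + k_d θ_c) = 0.453 / (1 + 0.0701 × 17.3) = 0.453 / 2.213 = 0.2047.
ΔS = 1010 − 22.5 = 987.5 mg/L, so the substrate removal rate is 9.44 × 987.5/1000 = 9.322 kg BOD₅/d.
P_X = Y_obs · Q(S₀ − S) = 0.2047 × 9.322 = 1.908 kg VSS/d.

P_X ≈ 1.91 kg VSS/d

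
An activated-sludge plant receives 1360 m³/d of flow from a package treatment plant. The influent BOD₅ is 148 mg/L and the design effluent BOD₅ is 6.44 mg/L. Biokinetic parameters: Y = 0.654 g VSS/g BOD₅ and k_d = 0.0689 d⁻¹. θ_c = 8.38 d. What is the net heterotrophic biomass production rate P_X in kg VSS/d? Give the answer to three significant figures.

P_X ≈ 79.8 kg VSS/d

The observed yield is Y_obs = Y/(1 + k_d·θ_c) = 0.654 / (1 + 0.0689 × 8.38) = 0.654 / 1.577 = 0.4146 g VSS per g BOD₅ removed.
Q·(S₀ − S) = 1360 × (148 − 6.44) × 10⁻³ = 192.5 kg/d removed.
So the net sludge growth is P_X = 0.4146 × 192.5 = 79.82 kg VSS/d.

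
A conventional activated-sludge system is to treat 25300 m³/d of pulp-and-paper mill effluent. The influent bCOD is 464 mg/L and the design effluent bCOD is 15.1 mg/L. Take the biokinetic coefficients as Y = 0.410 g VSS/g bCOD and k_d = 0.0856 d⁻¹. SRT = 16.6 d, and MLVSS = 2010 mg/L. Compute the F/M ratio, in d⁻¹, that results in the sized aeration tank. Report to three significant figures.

Rearranging the biomass balance for a CMAS with decay, V = Y·Q·ΔS·θ_c / [X·(1+k_d θ_c)] = 0.410 × 25300 × (464 − 15.1) × 16.6 / [2010 × (1 + 0.0856 × 16.6)] = 7.73×10^7 / 4866 = 15885 m³.
Food-to-microorganism ratio F/M = Q S₀ / (V X) = 25300 × 464 / (15885 × 2010) = 0.3677 d⁻¹.

F/M ≈ 0.368 d⁻¹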